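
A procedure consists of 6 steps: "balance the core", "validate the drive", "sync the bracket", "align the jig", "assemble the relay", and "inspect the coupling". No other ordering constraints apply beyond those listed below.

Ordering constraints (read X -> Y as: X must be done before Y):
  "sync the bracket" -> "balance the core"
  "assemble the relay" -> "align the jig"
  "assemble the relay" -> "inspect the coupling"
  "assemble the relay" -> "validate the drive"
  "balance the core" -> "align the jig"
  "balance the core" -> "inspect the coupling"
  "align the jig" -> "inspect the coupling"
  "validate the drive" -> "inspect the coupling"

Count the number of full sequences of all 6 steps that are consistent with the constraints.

The steps with no prerequisites are "sync the bracket", "assemble the relay"; any of them can be placed first.
Counting all ways to extend the partial order to a total order gives 9.

9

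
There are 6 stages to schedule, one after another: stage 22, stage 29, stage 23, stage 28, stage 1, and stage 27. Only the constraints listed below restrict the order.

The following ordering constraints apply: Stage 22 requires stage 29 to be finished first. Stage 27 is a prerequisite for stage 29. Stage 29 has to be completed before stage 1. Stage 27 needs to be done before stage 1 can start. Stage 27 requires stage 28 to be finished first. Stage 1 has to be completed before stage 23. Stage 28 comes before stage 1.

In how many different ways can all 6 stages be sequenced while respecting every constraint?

Stage 28 is the only stage with nothing required before it, so every ordering starts there.
Systematically extending each partial ordering one stage at a time and counting, there are 3 complete orderings.

3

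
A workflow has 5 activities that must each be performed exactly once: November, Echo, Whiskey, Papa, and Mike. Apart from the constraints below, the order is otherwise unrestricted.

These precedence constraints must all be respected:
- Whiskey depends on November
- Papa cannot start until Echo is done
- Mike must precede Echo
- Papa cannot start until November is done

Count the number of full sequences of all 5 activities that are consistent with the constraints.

2 activities have no prerequisites (November, Mike), so any of them could come first.
Enumerating by repeatedly choosing an available activity (one whose prerequisites are all placed) gives 9 distinct complete orderings.

9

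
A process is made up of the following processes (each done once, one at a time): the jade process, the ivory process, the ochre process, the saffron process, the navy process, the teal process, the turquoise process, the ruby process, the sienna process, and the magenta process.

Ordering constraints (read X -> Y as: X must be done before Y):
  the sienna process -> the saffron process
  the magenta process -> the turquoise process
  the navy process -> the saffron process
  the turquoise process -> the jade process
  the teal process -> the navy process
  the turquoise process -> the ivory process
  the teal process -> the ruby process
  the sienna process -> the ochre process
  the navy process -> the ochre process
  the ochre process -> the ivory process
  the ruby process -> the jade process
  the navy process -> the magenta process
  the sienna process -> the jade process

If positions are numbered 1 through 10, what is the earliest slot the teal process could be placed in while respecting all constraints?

1

No constraint forces any other process before the teal process, so it can be placed first.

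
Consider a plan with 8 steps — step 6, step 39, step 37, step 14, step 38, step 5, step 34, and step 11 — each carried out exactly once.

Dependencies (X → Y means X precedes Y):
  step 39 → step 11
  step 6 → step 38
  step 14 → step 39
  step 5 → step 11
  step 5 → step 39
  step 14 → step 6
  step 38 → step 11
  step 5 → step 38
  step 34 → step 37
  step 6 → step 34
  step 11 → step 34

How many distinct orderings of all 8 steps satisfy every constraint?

The steps with no prerequisites are step 14, step 5; any of them can be placed first.
Counting all ways to extend the partial order to a total order gives 8.

8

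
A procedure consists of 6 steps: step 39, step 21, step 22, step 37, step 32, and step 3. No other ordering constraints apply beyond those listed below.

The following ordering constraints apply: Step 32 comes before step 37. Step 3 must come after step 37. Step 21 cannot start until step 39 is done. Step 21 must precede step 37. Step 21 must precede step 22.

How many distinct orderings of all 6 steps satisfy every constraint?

2 steps have no prerequisites (step 39, step 32), so any of them could come first.
Enumerating by repeatedly choosing an available step (one whose prerequisites are all placed) gives 10 distinct complete orderings.

10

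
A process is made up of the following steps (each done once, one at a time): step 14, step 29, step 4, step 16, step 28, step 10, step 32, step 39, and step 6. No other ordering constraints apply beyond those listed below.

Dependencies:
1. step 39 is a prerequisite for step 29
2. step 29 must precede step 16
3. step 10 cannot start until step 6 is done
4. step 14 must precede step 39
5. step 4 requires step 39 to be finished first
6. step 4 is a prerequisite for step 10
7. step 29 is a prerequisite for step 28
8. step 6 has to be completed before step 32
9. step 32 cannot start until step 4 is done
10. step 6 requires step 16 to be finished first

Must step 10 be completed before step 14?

No

There is a chain step 14 → step 39 → step 4 → step 10, which puts step 14 before step 10.
So step 10 does not have to come before step 14 — it cannot.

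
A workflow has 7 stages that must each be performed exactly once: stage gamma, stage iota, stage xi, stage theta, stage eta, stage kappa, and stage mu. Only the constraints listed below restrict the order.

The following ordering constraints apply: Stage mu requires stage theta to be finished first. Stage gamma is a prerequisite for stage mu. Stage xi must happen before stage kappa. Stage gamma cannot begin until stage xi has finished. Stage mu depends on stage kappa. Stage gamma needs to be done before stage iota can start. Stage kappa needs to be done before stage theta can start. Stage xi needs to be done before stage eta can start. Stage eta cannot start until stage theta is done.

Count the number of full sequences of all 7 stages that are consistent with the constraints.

26

Stage xi is the only stage with nothing required before it, so every ordering starts there.
Systematically extending each partial ordering one stage at a time and counting, there are 26 complete orderings.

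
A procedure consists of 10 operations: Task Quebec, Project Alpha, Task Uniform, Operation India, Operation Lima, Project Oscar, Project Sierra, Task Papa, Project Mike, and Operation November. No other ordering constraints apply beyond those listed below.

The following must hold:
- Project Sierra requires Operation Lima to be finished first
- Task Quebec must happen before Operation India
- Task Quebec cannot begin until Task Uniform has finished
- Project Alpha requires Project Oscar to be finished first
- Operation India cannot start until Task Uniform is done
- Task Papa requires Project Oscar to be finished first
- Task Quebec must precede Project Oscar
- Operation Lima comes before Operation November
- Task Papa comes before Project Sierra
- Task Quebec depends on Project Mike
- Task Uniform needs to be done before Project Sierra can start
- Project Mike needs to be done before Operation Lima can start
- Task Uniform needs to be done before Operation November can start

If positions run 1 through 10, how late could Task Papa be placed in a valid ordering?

The only operation forced after Task Papa (directly or by a chain) is Project Sierra.
So at least 1 operation follows Task Papa, putting Task Papa no later than position 9. That position is achievable by scheduling everything else first.

9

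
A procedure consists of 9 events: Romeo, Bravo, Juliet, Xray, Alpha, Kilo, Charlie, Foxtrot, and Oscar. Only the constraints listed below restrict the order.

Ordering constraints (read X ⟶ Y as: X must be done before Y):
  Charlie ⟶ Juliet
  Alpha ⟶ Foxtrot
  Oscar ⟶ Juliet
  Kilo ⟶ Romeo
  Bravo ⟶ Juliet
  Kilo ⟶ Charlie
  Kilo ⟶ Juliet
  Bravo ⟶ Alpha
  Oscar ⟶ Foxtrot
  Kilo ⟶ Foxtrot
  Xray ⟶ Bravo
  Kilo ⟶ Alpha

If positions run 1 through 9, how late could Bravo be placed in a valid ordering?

Every event that must follow Bravo has to come after it. Tracing all chains starting from Bravo, those events are: Juliet, Alpha, Foxtrot — 3 in total.
With 3 mandatory successors out of 9 events total, the latest slot for Bravo is 9−3 = 6, and it's reachable by doing all non-successors before Bravo.

6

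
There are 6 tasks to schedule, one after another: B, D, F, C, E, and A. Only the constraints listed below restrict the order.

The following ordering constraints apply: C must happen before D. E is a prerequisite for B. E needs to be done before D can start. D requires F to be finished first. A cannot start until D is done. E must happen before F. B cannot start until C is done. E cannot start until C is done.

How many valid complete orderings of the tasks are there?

Only C has no prerequisites, so it must go first.
Systematically extending each partial ordering one task at a time and counting, there are 4 complete orderings.

4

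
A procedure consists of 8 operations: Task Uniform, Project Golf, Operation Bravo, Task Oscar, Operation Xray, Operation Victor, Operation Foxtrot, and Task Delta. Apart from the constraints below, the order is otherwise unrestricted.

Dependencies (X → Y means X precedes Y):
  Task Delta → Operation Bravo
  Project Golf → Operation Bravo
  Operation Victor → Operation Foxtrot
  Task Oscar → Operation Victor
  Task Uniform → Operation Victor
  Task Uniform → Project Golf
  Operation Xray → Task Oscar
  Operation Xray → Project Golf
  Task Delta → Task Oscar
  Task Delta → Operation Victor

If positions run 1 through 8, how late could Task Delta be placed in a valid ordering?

4

The operations that are forced after Task Delta, directly or by a chain of constraints, are Operation Bravo, Task Oscar, Operation Victor, Operation Foxtrot. That's 4 operations.
With 4 mandatory successors out of 8 operations total, the latest slot for Task Delta is 8−4 = 4, and it's reachable by doing all non-successors before Task Delta.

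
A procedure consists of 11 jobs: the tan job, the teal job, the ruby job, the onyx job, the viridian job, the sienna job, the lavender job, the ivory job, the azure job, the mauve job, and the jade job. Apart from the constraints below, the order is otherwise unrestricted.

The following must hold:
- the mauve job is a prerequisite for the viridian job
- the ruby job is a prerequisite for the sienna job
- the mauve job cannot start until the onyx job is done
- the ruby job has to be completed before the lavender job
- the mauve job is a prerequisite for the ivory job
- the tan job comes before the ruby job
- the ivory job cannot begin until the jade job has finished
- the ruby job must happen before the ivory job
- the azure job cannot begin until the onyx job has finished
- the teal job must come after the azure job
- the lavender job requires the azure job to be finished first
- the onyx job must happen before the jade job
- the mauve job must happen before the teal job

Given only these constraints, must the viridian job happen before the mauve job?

In fact the dependencies run the other way: the mauve job → the viridian job.
So the viridian job never precedes the mauve job.

No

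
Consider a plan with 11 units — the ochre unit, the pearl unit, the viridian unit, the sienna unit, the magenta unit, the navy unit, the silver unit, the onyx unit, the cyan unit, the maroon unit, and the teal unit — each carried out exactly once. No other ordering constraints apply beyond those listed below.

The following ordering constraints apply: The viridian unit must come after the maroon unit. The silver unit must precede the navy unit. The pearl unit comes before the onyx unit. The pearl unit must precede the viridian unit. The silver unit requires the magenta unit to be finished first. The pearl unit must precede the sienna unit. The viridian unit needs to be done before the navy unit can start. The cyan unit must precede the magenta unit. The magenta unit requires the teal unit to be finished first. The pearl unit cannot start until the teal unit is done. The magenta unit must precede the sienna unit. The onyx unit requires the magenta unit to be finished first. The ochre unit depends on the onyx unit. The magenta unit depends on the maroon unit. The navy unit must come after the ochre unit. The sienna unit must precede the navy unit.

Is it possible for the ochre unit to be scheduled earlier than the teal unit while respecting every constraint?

The constraints give a chain the teal unit → the pearl unit → the onyx unit → the ochre unit, which forces the teal unit before the ochre unit.
So no valid ordering can have the ochre unit before the teal unit.

No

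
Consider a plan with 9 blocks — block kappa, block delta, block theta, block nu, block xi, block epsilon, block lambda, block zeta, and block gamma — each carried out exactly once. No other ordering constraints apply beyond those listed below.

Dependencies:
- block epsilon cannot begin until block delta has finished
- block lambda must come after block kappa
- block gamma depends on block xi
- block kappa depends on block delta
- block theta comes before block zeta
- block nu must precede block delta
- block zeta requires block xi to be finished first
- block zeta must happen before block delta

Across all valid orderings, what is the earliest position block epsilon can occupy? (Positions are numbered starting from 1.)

6

Every block that must precede block epsilon has to come before it. Tracing all chains that end at block epsilon, those blocks are: block delta, block theta, block nu, block xi, block zeta — 5 in total.
So at minimum 5 blocks come before block epsilon, putting block epsilon no earlier than position 6. That position is achievable by scheduling exactly those predecessors first.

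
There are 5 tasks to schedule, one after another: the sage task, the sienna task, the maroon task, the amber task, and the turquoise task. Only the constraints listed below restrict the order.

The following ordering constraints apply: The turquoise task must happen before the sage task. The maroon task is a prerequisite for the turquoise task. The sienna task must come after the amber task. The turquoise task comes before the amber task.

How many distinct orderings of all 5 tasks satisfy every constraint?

Only the maroon task has no prerequisites, so it must go first.
Counting all ways to extend the partial order to a total order gives 3.

3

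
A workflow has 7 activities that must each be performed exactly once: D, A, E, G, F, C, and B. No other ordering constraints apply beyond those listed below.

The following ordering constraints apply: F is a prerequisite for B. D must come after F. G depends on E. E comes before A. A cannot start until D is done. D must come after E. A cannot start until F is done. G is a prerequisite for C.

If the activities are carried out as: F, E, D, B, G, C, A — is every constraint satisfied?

Yes

Checking each listed constraint against this order: for instance, F is in position 1 and A in position 7, so that constraint holds — and the remaining constraints check out the same way.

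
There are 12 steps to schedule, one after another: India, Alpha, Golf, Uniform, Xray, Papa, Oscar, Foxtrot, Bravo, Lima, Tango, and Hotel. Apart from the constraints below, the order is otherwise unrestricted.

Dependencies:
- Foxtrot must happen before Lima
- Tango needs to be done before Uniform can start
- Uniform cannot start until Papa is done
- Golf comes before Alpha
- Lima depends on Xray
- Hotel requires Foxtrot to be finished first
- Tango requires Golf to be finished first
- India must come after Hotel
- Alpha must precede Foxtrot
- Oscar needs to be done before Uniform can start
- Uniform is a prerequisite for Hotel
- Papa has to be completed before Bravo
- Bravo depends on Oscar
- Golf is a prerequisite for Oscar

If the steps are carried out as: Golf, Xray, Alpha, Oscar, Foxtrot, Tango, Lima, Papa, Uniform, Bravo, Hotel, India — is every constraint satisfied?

Going through the constraints one by one, each required predecessor appears earlier in the sequence than its dependent — e.g. Foxtrot (position 5) is before Hotel (position 11), as required.

Yes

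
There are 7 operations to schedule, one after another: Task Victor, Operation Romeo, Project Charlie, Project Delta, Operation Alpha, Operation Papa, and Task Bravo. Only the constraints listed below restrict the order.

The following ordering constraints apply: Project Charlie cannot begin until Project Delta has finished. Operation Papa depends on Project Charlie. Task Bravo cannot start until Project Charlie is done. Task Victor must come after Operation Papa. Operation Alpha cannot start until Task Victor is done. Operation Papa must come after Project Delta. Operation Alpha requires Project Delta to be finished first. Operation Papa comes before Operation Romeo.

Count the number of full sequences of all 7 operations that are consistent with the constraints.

15

Only Project Delta has no prerequisites, so it must go first.
Enumerating by repeatedly choosing an available operation (one whose prerequisites are all placed) gives 15 distinct complete orderings.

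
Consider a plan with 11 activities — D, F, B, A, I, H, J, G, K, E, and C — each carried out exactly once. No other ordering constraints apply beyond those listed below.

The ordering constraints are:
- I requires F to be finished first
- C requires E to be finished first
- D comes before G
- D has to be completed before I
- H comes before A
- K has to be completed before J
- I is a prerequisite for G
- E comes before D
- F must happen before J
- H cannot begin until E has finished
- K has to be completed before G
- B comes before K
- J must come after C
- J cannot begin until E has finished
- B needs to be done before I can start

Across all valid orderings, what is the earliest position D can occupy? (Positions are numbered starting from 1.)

2

The only activity forced before D (directly or transitively) is E.
With 1 mandatory predecessor, the earliest D can sit is position 1+1 = 2, and placing just that one first achieves it.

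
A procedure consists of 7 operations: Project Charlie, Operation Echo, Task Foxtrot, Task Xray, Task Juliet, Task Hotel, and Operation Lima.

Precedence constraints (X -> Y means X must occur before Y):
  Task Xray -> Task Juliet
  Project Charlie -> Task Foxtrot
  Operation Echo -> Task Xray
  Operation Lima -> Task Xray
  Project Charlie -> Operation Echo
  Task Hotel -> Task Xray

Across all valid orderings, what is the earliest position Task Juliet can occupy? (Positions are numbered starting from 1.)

6

The operations that are forced before Task Juliet, directly or transitively, are Project Charlie, Operation Echo, Task Xray, Task Hotel, Operation Lima. That's 5 operations.
With 5 mandatory predecessors, the earliest Task Juliet can sit is position 5+1 = 6, and placing just those 5 first achieves it.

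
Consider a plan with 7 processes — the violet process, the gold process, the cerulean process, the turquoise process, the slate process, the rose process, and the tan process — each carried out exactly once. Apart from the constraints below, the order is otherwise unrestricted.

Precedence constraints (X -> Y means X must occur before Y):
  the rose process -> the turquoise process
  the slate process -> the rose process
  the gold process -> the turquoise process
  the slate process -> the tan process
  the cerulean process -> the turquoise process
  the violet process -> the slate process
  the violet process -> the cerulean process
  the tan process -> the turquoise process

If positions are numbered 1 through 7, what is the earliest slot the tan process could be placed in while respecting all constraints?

The processes that are forced before the tan process, directly or transitively, are the violet process, the slate process. That's 2 processes.
With 2 mandatory predecessors, the earliest the tan process can sit is position 2+1 = 3, and placing just those 2 first achieves it.

3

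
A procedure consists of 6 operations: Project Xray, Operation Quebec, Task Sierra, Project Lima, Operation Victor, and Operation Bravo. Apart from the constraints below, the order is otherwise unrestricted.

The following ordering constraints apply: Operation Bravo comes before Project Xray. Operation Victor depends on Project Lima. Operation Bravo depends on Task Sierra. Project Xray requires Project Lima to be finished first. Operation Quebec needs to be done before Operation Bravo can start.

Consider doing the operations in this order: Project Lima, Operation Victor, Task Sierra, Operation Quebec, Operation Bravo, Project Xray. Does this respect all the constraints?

Going through the constraints one by one, each required predecessor appears earlier in the sequence than its dependent — e.g. Project Lima (position 1) is before Project Xray (position 6), as required.

Yes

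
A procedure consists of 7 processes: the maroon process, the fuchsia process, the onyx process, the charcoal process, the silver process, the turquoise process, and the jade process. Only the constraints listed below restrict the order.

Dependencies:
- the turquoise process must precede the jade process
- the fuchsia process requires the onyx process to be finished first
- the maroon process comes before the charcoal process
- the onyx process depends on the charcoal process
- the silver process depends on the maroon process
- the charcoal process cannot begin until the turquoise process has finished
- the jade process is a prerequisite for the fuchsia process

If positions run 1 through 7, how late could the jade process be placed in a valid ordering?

Following the constraints forward from the jade process, its only required successor is the fuchsia process.
So at least 1 process follows the jade process, putting the jade process no later than position 6. That position is achievable by scheduling everything else first.

6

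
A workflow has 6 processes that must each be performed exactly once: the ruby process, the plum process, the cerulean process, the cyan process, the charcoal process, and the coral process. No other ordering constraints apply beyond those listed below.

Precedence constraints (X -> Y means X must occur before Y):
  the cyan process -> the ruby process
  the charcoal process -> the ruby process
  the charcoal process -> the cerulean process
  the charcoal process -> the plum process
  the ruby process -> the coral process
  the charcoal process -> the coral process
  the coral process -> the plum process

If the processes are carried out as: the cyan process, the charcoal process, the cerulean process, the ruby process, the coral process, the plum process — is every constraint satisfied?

Going through the constraints one by one, each required predecessor appears earlier in the sequence than its dependent — e.g. the charcoal process (position 2) is before the plum process (position 6), as required.

Yes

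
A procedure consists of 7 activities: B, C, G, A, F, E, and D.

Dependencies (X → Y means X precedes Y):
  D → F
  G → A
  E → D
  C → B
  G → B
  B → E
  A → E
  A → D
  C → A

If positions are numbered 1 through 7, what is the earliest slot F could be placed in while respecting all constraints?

The activities that are forced before F, directly or transitively, are B, C, G, A, E, D. That's 6 activities.
So at minimum 6 activities come before F, putting F no earlier than position 7. That position is achievable by scheduling exactly those predecessors first.

7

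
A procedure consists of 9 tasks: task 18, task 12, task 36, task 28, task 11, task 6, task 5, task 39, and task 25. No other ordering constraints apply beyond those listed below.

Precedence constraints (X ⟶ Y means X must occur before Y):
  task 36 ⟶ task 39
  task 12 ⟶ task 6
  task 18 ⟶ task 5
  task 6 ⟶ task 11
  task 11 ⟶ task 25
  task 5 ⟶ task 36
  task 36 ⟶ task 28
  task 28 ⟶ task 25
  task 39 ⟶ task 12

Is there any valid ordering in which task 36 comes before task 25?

Every valid ordering already has task 36 before task 25 (the constraints require it), so in particular at least one does.

Yes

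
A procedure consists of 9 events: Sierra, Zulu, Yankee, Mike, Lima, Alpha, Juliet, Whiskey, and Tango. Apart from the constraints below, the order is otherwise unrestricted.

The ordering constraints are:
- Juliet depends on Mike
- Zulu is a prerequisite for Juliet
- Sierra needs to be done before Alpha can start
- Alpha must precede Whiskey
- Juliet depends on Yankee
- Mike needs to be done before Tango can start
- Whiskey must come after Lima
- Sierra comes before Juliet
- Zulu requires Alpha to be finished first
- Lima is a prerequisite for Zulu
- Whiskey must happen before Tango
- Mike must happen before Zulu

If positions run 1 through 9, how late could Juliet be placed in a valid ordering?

No constraint forces any event after Juliet, so it can be placed last, in position 9.

9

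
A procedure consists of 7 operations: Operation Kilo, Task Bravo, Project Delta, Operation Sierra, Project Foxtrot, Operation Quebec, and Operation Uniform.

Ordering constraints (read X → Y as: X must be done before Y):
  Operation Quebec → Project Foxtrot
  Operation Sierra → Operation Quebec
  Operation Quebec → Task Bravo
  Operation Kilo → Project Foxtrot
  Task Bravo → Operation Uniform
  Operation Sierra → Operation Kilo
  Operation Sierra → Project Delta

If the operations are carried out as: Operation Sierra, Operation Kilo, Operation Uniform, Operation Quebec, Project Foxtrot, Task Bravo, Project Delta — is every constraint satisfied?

No

In the proposed order, Operation Uniform appears before Task Bravo.
That contradicts the constraint that Task Bravo must precede Operation Uniform.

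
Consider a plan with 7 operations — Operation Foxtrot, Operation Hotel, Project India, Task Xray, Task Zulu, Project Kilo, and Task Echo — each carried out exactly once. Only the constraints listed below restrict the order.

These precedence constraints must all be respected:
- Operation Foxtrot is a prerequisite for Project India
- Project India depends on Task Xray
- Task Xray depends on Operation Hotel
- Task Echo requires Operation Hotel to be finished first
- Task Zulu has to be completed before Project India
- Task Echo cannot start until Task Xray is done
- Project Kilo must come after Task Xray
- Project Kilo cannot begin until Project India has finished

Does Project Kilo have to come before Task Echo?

Nothing in the constraints links Project Kilo and Task Echo; they are unordered relative to each other.
A valid ordering placing Task Echo before Project Kilo exists, so the answer is no.

No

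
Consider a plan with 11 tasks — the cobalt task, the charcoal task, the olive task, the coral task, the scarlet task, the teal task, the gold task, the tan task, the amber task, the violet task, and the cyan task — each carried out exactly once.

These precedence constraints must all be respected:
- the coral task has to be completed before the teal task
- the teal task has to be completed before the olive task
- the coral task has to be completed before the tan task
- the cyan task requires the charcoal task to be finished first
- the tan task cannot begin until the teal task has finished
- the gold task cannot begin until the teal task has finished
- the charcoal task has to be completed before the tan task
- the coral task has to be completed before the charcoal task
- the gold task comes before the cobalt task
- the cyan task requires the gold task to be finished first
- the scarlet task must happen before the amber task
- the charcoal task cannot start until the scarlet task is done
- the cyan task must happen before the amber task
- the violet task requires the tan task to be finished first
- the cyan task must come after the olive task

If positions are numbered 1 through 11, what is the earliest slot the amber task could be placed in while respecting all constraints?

8

The tasks that are forced before the amber task, directly or transitively, are the charcoal task, the olive task, the coral task, the scarlet task, the teal task, the gold task, the cyan task. That's 7 tasks.
So at minimum 7 tasks come before the amber task, putting the amber task no earlier than position 8. That position is achievable by scheduling exactly those predecessors first.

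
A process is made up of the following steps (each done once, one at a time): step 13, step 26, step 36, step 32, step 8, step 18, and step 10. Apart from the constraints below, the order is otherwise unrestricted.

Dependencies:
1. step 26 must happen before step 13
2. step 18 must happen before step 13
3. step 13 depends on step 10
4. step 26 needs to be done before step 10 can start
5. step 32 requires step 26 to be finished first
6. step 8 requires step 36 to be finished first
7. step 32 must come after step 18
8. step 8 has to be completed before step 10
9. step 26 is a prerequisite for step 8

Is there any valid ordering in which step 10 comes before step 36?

No

Following step 36 → step 8 → step 10, step 36 must precede step 10 in every valid ordering.
Hence step 10 can never be scheduled before step 36.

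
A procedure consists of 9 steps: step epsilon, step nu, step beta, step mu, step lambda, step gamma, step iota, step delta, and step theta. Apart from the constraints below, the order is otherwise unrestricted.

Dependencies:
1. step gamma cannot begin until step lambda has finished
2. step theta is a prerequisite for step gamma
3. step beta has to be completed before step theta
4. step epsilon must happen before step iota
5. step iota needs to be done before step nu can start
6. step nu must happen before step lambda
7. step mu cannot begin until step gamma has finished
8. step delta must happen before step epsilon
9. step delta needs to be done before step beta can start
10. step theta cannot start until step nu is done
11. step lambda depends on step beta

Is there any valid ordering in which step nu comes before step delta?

Following step delta → step epsilon → step iota → step nu, step delta must precede step nu in every valid ordering.
So no valid ordering can have step nu before step delta.

No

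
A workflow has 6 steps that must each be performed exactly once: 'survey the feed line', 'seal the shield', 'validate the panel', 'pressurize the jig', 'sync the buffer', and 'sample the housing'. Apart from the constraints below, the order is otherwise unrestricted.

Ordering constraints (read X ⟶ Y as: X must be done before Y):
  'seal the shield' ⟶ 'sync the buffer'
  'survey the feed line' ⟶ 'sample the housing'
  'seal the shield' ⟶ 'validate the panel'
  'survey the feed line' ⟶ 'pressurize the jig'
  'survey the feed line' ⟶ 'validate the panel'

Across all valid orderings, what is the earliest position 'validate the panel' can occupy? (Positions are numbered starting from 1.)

3

Every step that must precede 'validate the panel' has to come before it. Tracing all chains that end at 'validate the panel', those steps are: 'survey the feed line', 'seal the shield' — 2 in total.
So at minimum 2 steps come before 'validate the panel', putting 'validate the panel' no earlier than position 3. That position is achievable by scheduling exactly those predecessors first.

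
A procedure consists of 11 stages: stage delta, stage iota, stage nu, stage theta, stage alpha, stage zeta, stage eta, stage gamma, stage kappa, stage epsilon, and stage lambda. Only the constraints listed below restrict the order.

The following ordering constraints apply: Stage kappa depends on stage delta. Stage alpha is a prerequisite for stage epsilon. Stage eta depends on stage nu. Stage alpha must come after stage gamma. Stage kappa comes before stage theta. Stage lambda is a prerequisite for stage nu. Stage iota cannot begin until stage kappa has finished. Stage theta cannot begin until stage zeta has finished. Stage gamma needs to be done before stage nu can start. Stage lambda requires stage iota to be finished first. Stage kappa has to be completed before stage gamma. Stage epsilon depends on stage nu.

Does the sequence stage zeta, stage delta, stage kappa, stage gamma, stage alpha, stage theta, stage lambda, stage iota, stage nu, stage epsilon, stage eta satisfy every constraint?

The sequence places stage lambda ahead of stage iota.
But one of the constraints requires stage iota before stage lambda, so this ordering violates it.

No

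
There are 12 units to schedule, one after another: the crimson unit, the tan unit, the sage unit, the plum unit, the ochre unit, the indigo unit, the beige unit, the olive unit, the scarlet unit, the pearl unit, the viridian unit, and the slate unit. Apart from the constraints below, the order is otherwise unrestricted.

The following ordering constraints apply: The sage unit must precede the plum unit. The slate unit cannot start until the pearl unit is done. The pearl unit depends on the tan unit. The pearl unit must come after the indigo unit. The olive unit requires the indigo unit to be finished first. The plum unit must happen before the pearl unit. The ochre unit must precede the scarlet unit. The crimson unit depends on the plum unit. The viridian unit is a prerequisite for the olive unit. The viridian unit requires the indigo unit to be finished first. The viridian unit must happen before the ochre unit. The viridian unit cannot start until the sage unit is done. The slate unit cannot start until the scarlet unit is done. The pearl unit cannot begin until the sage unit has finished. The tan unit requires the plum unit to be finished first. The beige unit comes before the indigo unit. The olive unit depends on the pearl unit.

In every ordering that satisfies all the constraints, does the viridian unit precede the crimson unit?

Nothing in the constraints links the viridian unit and the crimson unit; they are unordered relative to each other.
So the viridian unit can come before the crimson unit or after — it is not forced.

No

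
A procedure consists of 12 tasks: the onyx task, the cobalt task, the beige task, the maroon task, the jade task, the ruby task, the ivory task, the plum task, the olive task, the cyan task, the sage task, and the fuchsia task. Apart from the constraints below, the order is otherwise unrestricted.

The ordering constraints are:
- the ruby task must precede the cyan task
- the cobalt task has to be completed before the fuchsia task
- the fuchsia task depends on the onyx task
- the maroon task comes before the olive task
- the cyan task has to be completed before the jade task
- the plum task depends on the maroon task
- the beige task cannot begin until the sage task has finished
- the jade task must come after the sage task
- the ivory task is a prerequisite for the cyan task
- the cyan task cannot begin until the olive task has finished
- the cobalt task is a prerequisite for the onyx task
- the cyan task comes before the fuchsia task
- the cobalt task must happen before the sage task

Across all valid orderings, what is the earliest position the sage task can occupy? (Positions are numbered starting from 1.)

Working backwards through the constraints from the sage task, its only required predecessor is the cobalt task.
So at minimum 1 task comes before the sage task, putting the sage task no earlier than position 2. That position is achievable by scheduling exactly that predecessor first.

2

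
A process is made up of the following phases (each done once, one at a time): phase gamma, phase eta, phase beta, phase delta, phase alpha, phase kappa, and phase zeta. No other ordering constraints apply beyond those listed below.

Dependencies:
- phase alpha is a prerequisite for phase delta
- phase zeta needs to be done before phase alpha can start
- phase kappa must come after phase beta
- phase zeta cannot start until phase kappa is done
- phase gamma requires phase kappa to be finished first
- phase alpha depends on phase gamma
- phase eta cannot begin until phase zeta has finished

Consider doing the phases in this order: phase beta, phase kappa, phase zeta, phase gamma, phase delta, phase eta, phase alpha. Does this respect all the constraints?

In the proposed order, phase delta appears before phase alpha.
That contradicts the constraint that phase alpha must precede phase delta.

No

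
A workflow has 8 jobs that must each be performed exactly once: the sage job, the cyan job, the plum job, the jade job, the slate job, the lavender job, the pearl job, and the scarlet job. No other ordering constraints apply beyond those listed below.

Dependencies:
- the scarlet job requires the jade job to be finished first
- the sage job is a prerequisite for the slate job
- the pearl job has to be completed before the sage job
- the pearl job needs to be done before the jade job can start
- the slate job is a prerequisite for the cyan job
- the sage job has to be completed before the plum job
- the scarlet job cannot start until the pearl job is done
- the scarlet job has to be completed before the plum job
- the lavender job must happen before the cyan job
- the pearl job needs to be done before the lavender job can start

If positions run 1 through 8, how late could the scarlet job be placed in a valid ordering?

Following the constraints forward from the scarlet job, its only required successor is the plum job.
With 1 mandatory successor out of 8 jobs total, the latest slot for the scarlet job is 8−1 = 7, and it's reachable by doing all non-successors before the scarlet job.

7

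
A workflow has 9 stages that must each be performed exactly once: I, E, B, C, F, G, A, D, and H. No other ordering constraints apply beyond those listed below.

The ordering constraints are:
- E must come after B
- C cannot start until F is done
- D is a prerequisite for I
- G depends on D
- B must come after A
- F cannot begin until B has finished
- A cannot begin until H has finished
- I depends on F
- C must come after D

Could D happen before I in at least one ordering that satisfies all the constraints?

Yes

Every valid ordering already has D before I (the constraints require it), so in particular at least one does.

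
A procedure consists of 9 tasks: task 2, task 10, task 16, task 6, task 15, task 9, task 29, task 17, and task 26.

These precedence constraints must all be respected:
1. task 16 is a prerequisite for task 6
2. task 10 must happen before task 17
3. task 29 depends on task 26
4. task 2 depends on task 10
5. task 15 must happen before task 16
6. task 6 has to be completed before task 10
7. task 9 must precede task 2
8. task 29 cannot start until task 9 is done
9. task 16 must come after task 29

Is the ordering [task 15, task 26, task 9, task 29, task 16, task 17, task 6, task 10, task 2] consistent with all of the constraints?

No

The sequence places task 17 ahead of task 10.
Since task 10 is required before task 17, the ordering is invalid.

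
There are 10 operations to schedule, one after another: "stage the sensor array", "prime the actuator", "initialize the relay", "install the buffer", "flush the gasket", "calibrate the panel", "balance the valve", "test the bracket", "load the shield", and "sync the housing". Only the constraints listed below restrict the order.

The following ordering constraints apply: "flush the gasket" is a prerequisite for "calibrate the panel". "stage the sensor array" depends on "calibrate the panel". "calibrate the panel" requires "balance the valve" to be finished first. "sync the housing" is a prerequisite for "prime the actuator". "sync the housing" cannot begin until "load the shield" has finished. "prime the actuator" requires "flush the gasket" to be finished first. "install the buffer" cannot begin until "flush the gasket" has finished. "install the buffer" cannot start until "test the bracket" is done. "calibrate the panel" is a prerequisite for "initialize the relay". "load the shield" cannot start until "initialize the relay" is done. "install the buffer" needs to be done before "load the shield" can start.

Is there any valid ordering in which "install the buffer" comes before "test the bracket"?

Following "test the bracket" → "install the buffer", "test the bracket" must precede "install the buffer" in every valid ordering.
So no valid ordering can have "install the buffer" before "test the bracket".

No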